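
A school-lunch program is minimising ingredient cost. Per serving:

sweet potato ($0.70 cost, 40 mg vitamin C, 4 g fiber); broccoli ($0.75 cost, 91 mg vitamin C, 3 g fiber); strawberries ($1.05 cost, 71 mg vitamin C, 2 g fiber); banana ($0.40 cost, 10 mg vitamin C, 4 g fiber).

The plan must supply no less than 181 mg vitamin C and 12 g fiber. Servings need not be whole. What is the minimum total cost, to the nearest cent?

$2.01

At the optimum either one food covers both requirements or two foods hit both targets exactly; no other combination can be cheaper.
sweet potato only: max(181/40, 12/4) = 4.525 servings → $3.17.
broccoli only: max(181/91, 12/3) = 4 servings → $3.00.
strawberries only: max(181/71, 12/2) = 6 servings → $6.30.
banana only: max(181/10, 12/4) = 18.1 servings → $7.24.
sweet potato + broccoli with both tight: 2.25 servings and 1 serving → $2.33.
sweet potato + strawberries with both tight: 2.402 servings and 1.196 servings → $2.94.
sweet potato + banana with both targets exact would need a negative amount; discard.
broccoli + strawberries: the both-tight solution has a negative serving — not a feasible corner.
broccoli + banana with both tight: 1.808 servings and 1.644 servings → $2.01.
strawberries + banana with both tight: 2.288 servings and 1.856 servings → $3.14.
The minimum over all feasible corners is $2.01.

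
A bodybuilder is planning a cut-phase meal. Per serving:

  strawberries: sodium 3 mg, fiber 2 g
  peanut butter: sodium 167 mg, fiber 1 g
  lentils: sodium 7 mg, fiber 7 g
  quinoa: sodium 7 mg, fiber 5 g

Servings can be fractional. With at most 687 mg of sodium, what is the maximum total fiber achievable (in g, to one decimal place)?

687.0 g

Fiber per mg sodium: lentils 1, quinoa 0.7143, strawberries 0.6667, peanut butter 0.005988.
With no serving limits, spend the whole sodium allowance on lentils: 687 mg / 7 mg × 7 g = 687.0 g.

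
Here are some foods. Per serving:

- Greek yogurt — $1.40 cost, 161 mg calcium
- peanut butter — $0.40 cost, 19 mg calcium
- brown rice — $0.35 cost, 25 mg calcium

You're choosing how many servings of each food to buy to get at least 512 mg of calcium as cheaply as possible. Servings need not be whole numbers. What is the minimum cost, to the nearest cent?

Cost per mg of calcium: Greek yogurt $0.0087, brown rice $0.0140, peanut butter $0.0211.
With no serving limits, use only Greek yogurt: 512 mg / 161 mg = 3.18 servings × $1.40 = $4.45.

$4.45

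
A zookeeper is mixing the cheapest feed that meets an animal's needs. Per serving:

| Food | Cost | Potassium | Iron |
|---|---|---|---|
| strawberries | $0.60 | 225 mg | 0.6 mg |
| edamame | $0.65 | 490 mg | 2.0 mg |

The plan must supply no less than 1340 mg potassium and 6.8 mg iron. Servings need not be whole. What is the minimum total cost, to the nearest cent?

Two binding constraints pin down two serving amounts, so the optimal mix uses at most two foods. The candidates are each food alone (scaled to the tighter of potassium/iron) and each pair with both constraints tight.
strawberries only: max(1340/225, 6.8/0.6) = 11.33 servings → $6.80.
edamame only: max(1340/490, 6.8/2.0) = 3.4 servings → $2.21.
strawberries + edamame with both targets exact would need a negative amount; discard.
So the least-cost plan costs $2.21.

$2.21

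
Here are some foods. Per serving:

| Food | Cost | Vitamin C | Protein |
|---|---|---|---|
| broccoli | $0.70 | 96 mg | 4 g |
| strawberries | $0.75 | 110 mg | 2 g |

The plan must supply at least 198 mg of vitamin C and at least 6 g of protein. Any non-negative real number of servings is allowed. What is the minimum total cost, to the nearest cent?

Minimising a linear cost over {vitamin C ≥ 198, protein ≥ 6, servings ≥ 0} — the optimum is at a vertex, using one or two foods.
broccoli only: max(198/96, 6/4) = 2.062 servings → $1.44.
strawberries only: max(198/110, 6/2) = 3 servings → $2.25.
broccoli + strawberries with both tight: 1.065 servings and 0.871 servings → $1.40.
Cheapest feasible corner: $1.40.

$1.40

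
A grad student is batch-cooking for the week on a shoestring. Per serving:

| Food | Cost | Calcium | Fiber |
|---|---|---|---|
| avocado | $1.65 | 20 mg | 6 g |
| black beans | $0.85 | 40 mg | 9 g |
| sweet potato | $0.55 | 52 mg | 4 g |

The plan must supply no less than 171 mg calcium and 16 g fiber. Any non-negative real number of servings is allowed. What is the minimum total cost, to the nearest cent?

$2.01

At the optimum either one food covers both requirements or two foods hit both targets exactly; no other combination can be cheaper.
avocado only: max(171/20, 16/6) = 8.55 servings → $14.11.
black beans only: max(171/40, 16/9) = 4.275 servings → $3.63.
sweet potato only: max(171/52, 16/4) = 4 servings → $2.20.
avocado + black beans: intersection lies outside the first quadrant.
avocado + sweet potato with both tight: 0.6379 servings and 3.043 servings → $2.73.
black beans + sweet potato with both tight: 0.4805 servings and 2.919 servings → $2.01.
Cheapest feasible corner: $2.01.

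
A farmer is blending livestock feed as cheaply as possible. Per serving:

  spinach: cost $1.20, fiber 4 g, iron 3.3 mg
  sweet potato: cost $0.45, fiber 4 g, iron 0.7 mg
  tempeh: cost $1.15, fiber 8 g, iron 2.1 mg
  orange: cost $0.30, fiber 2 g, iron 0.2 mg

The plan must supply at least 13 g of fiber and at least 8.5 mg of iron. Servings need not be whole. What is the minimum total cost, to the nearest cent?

For a min-cost LP with two ≥-constraints, a basic feasible solution has at most two positive variables.
spinach only: max(13/4, 8.5/3.3) = 3.25 servings → $3.90.
sweet potato only: max(13/4, 8.5/0.7) = 12.14 servings → $5.46.
tempeh only: max(13/8, 8.5/2.1) = 4.048 servings → $4.65.
orange only: max(13/2, 8.5/0.2) = 42.5 servings → $12.75.
spinach + sweet potato with both tight: 2.394 servings and 0.8558 servings → $3.26.
spinach + tempeh with both tight: 2.261 servings and 0.4944 servings → $3.28.
spinach + orange with both tight: 2.483 servings and 1.534 servings → $3.44.
sweet potato + tempeh: intersection lies outside the first quadrant.
sweet potato + orange: the both-tight solution has a negative serving — not a feasible corner.
tempeh + orange with both targets exact would need a negative amount; discard.
Cheapest feasible corner: $3.26.

$3.26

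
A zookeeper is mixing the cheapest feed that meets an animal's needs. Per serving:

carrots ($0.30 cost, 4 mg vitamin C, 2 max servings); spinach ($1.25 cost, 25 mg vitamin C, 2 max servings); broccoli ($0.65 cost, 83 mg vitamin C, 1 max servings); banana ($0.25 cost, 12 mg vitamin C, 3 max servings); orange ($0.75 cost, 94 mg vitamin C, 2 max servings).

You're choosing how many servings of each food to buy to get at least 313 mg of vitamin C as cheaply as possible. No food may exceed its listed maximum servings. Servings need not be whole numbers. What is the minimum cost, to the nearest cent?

Cost per mg of vitamin C: broccoli $0.0078, orange $0.0080, banana $0.0208, spinach $0.0500, carrots $0.0750.
Take 1 serving of broccoli: +83.0 mg vitamin C for $0.65 (total $0.65, still need 230.0 mg).
Take 2 servings of orange: +188.0 mg vitamin C for $1.50 (total $2.15, still need 42.0 mg).
Take 3 servings of banana: +36.0 mg vitamin C for $0.75 (total $2.90, still need 6.0 mg).
Take 0.24 servings of spinach: +6.0 mg vitamin C for $0.30 (total $3.20, still need 0.0 mg).
Filling from the cheapest source first is optimal under one linear minimum: $3.20.

$3.20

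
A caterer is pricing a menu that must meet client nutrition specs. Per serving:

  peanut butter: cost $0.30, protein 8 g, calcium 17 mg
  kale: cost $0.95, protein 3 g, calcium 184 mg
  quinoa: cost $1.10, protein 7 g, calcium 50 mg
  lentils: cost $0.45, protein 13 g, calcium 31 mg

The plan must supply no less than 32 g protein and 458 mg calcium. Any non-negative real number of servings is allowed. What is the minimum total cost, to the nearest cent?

peanut butter only: max(32/8, 458/17) = 26.94 servings → $8.08.
kale only: max(32/3, 458/184) = 10.67 servings → $10.13.
quinoa only: max(32/7, 458/50) = 9.16 servings → $10.08.
lentils only: max(32/13, 458/31) = 14.77 servings → $6.65.
peanut butter + kale with both tight: 3.177 servings and 2.196 servings → $3.04.
peanut butter + quinoa with both targets exact would need a negative amount; discard.
peanut butter + lentils: intersection lies outside the first quadrant.
kale + quinoa with both tight: 1.411 servings and 3.967 servings → $5.70.
kale + lentils with both tight: 2.158 servings and 1.963 servings → $2.93.
quinoa + lentils: intersection lies outside the first quadrant.
The minimum over all feasible corners is $2.93.

$2.93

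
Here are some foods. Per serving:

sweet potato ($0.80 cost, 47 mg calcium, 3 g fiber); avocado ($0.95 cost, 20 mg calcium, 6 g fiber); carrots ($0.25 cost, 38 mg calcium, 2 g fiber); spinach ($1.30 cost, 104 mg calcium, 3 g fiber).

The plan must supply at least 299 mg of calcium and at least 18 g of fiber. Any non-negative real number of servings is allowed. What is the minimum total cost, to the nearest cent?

$2.25

With two linear requirements the optimum uses one or two foods; enumerate the corners.
sweet potato only: max(299/47, 18/3) = 6.362 servings → $5.09.
avocado only: max(299/20, 18/6) = 14.95 servings → $14.20.
carrots only: max(299/38, 18/2) = 9 servings → $2.25.
spinach only: max(299/104, 18/3) = 6 servings → $7.80.
sweet potato + avocado: intersection lies outside the first quadrant.
sweet potato + carrots with both tight: 4.3 servings and 2.55 servings → $4.08.
sweet potato + spinach with both tight: 5.702 servings and 0.2982 servings → $4.95.
avocado + carrots with both tight: 0.4574 servings and 7.628 servings → $2.34.
avocado + spinach with both tight: 1.729 servings and 2.543 servings → $4.95.
carrots + spinach: the both-tight solution has a negative serving — not a feasible corner.
The minimum over all feasible corners is $2.25.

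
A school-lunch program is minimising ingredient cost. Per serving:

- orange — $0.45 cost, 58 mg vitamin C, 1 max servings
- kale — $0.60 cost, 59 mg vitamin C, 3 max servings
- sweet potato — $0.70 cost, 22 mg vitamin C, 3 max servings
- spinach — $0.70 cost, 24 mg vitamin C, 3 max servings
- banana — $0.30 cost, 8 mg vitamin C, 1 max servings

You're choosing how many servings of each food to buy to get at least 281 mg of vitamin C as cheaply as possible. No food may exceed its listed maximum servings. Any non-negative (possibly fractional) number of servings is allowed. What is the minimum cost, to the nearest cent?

Cost per mg of vitamin C: orange $0.0078, kale $0.0102, spinach $0.0292, sweet potato $0.0318, banana $0.0375.
Take 1 serving of orange: +58.0 mg vitamin C for $0.45 (total $0.45, still need 223.0 mg).
Take 3 servings of kale: +177.0 mg vitamin C for $1.80 (total $2.25, still need 46.0 mg).
Take 1.917 servings of spinach: +46.0 mg vitamin C for $1.34 (total $3.59, still need 0.0 mg).
Greedy by cheapest-per-mg is optimal for a single linear constraint, so the minimum cost is $3.59.

$3.59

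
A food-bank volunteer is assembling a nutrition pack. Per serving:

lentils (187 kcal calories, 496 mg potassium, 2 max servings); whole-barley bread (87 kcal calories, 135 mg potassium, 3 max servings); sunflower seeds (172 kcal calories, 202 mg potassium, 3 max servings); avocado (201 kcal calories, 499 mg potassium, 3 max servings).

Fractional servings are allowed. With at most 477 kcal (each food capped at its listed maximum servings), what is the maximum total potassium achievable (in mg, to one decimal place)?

1247.7 mg

Potassium per kcal: lentils 2.652, avocado 2.483, whole-barley bread 1.552, sunflower seeds 1.174.
Take 2 servings of lentils: uses 374 kcal, +992.0 mg potassium (running total 992.0 mg).
Take 0.5124 servings of avocado: uses 103 kcal, +255.7 mg potassium (running total 1247.7 mg).
Greedy by best ratio exhausts the calories allowance optimally: 1247.7 mg.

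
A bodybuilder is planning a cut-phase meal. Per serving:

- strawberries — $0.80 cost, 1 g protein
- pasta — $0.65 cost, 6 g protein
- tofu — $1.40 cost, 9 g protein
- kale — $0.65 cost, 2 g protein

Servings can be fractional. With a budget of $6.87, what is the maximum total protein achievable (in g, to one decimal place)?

Protein per dollar: pasta 9.231, tofu 6.429, kale 3.077, strawberries 1.25.
With no serving limits, spend the whole cost allowance on pasta: $6.87 / $0.65 × 6 g = 63.4 g.

63.4 g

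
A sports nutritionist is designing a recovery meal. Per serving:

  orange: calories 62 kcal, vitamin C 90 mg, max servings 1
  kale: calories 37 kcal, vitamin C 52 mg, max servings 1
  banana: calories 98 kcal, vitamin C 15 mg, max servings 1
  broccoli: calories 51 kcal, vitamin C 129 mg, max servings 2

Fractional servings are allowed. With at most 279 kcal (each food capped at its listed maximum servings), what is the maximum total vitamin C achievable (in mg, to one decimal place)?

411.9 mg

Vitamin C per kcal: broccoli 2.529, orange 1.452, kale 1.405, banana 0.1531.
Take 2 servings of broccoli: uses 102 kcal, +258.0 mg vitamin C (running total 258.0 mg).
Take 1 serving of orange: uses 62 kcal, +90.0 mg vitamin C (running total 348.0 mg).
Take 1 serving of kale: uses 37 kcal, +52.0 mg vitamin C (running total 400.0 mg).
Take 0.7959 servings of banana: uses 78 kcal, +11.9 mg vitamin C (running total 411.9 mg).
Filling greedily by vitamin C-per-kcal is optimal for one linear limit, giving 411.9 mg.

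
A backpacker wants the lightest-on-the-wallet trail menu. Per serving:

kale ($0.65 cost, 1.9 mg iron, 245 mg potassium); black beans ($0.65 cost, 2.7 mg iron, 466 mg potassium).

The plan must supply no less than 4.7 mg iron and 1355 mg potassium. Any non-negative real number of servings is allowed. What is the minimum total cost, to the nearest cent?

The cheapest plan sits at a corner of the feasible region — with two constraints it uses at most two foods.
kale only: max(4.7/1.9, 1355/245) = 5.531 servings → $3.59.
black beans only: max(4.7/2.7, 1355/466) = 2.908 servings → $1.89.
kale + black beans with both targets exact would need a negative amount; discard.
So the least-cost plan costs $1.89.

$1.89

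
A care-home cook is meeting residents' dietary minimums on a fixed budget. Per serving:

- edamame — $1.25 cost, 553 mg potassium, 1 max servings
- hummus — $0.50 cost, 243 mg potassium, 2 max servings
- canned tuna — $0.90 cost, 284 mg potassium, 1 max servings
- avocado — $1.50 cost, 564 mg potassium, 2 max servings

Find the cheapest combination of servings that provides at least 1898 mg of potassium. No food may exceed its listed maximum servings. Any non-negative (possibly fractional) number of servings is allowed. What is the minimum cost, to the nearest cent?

$4.53

Cost per mg of potassium: hummus $0.0021, edamame $0.0023, avocado $0.0027, canned tuna $0.0032.
Take 2 servings of hummus: +486.0 mg potassium for $1.00 (total $1.00, still need 1412.0 mg).
Take 1 serving of edamame: +553.0 mg potassium for $1.25 (total $2.25, still need 859.0 mg).
Take 1.523 servings of avocado: +859.0 mg potassium for $2.28 (total $4.53, still need 0.0 mg).
Greedy by cheapest-per-mg is optimal for a single linear constraint, so the minimum cost is $4.53.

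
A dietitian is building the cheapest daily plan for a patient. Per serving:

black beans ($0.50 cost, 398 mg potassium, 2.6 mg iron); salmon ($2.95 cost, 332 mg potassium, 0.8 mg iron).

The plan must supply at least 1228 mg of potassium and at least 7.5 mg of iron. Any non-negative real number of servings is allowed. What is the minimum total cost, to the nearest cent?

Check every corner: each single food scaled to meet both minima, and each pair solved so both constraints bind.
black beans only: max(1228/398, 7.5/2.6) = 3.085 servings → $1.54.
salmon only: max(1228/332, 7.5/0.8) = 9.375 servings → $27.66.
black beans + salmon with both tight: 2.767 servings and 0.3814 servings → $2.51.
Cheapest feasible corner: $1.54.

$1.54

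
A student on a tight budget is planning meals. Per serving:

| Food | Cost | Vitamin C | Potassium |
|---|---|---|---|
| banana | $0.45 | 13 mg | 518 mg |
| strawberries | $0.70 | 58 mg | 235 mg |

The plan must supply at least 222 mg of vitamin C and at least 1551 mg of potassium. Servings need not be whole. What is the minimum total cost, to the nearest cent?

An LP optimum is at a vertex; with two nutrient constraints at most two foods are used. Check each candidate.
banana only: max(222/13, 1551/518) = 17.08 servings → $7.68.
strawberries only: max(222/58, 1551/235) = 6.6 servings → $4.62.
banana + strawberries with both tight: 1.4 servings and 3.514 servings → $3.09.
Cheapest feasible corner: $3.09.

$3.09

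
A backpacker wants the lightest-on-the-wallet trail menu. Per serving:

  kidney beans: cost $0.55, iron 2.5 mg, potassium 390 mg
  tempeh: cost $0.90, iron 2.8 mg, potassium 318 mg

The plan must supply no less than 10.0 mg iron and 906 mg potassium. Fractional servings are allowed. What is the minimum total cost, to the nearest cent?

$2.20

kidney beans only: max(10.0/2.5, 906/390) = 4 servings → $2.20.
tempeh only: max(10.0/2.8, 906/318) = 3.571 servings → $3.21.
kidney beans + tempeh: intersection lies outside the first quadrant.
Cheapest feasible corner: $2.20.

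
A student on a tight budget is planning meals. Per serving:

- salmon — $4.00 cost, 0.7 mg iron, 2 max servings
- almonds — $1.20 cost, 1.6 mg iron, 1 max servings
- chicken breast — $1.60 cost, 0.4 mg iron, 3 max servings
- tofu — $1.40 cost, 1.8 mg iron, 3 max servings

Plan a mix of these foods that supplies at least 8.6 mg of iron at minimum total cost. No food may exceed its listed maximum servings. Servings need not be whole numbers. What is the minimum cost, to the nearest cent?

Cost per mg of iron: almonds $0.7500, tofu $0.7778, chicken breast $4.0000, salmon $5.7143.
Take 1 serving of almonds: +1.6 mg iron for $1.20 (total $1.20, still need 7.0 mg).
Take 3 servings of tofu: +5.4 mg iron for $4.20 (total $5.40, still need 1.6 mg).
Take 3 servings of chicken breast: +1.2 mg iron for $4.80 (total $10.20, still need 0.4 mg).
Take 0.5714 servings of salmon: +0.4 mg iron for $2.29 (total $12.49, still need 0.0 mg).
Filling from the cheapest source first is optimal under one linear minimum: $12.49.

$12.49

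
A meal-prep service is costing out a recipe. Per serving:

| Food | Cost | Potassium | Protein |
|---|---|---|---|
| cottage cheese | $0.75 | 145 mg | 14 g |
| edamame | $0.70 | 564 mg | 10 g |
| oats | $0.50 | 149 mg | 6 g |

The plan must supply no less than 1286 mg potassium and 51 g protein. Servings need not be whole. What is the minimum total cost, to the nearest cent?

$3.00

A basic optimal solution has at most two foods positive. Try each food alone and each pair with both targets met exactly.
cottage cheese only: max(1286/145, 51/14) = 8.869 servings → $6.65.
edamame only: max(1286/564, 51/10) = 5.1 servings → $3.57.
oats only: max(1286/149, 51/6) = 8.631 servings → $4.32.
cottage cheese + edamame with both tight: 2.467 servings and 1.646 servings → $3.00.
cottage cheese + oats with both targets exact would need a negative amount; discard.
edamame + oats with both tight: 0.06177 servings and 8.397 servings → $4.24.
Cheapest feasible corner: $3.00.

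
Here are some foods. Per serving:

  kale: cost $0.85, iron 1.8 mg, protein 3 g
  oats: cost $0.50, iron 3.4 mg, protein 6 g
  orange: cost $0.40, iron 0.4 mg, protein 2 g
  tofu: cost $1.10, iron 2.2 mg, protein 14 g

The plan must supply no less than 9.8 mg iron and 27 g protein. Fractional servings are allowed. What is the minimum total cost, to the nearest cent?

A basic optimal solution has at most two foods positive. Try each food alone and each pair with both targets met exactly.
kale only: max(9.8/1.8, 27/3) = 9 servings → $7.65.
oats only: max(9.8/3.4, 27/6) = 4.5 servings → $2.25.
orange only: max(9.8/0.4, 27/2) = 24.5 servings → $9.80.
tofu only: max(9.8/2.2, 27/14) = 4.455 servings → $4.90.
kale + oats: the both-tight solution has a negative serving — not a feasible corner.
kale + orange with both tight: 3.667 servings and 8 servings → $6.32.
kale + tofu with both tight: 4.183 servings and 1.032 servings → $4.69.
oats + orange with both tight: 2 servings and 7.5 servings → $4.00.
oats + tofu with both tight: 2.262 servings and 0.9593 servings → $2.19.
orange + tofu with both targets exact would need a negative amount; discard.
So the least-cost plan costs $2.19.

$2.19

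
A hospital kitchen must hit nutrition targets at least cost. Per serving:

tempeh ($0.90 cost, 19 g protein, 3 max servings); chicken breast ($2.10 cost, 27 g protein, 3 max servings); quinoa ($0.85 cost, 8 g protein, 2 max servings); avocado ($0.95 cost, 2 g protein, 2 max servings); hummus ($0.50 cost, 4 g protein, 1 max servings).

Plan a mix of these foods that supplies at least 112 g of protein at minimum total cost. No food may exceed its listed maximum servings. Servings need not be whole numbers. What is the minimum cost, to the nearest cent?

Cost per g of protein: tempeh $0.0474, chicken breast $0.0778, quinoa $0.1062, hummus $0.1250, avocado $0.4750.
Take 3 servings of tempeh: +57.0 g protein for $2.70 (total $2.70, still need 55.0 g).
Take 2.037 servings of chicken breast: +55.0 g protein for $4.28 (total $6.98, still need 0.0 g).
Greedy by cheapest-per-g is optimal for a single linear constraint, so the minimum cost is $6.98.

$6.98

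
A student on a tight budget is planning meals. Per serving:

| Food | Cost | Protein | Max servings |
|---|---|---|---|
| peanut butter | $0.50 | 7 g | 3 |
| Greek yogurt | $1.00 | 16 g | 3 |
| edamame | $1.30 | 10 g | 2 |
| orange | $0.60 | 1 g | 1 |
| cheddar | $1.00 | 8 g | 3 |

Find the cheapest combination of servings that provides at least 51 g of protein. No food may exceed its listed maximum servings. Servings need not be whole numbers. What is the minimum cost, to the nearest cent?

$3.21

Cost per g of protein: Greek yogurt $0.0625, peanut butter $0.0714, cheddar $0.1250, edamame $0.1300, orange $0.6000.
Take 3 servings of Greek yogurt: +48.0 g protein for $3.00 (total $3.00, still need 3.0 g).
Take 0.4286 servings of peanut butter: +3.0 g protein for $0.21 (total $3.21, still need 0.0 g).
Filling from the cheapest source first is optimal under one linear minimum: $3.21.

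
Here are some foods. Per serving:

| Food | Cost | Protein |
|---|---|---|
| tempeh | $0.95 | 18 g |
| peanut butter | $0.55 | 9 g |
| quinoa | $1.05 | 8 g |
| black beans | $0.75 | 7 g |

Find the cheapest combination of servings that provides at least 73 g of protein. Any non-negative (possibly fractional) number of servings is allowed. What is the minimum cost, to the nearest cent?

$3.85

Cost per g of protein: tempeh $0.0528, peanut butter $0.0611, black beans $0.1071, quinoa $0.1313.
With no serving limits, use only tempeh: 73 g / 18 g = 4.056 servings × $0.95 = $3.85.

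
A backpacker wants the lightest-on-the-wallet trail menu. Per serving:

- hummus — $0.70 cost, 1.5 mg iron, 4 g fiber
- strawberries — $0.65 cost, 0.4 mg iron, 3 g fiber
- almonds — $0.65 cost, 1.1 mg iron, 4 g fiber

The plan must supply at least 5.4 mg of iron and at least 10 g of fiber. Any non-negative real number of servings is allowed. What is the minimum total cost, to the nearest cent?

$2.52

hummus only: max(5.4/1.5, 10/4) = 3.6 servings → $2.52.
strawberries only: max(5.4/0.4, 10/3) = 13.5 servings → $8.78.
almonds only: max(5.4/1.1, 10/4) = 4.909 servings → $3.19.
hummus + strawberries: intersection lies outside the first quadrant.
hummus + almonds: intersection lies outside the first quadrant.
strawberries + almonds: the both-tight solution has a negative serving — not a feasible corner.
So the least-cost plan costs $2.52.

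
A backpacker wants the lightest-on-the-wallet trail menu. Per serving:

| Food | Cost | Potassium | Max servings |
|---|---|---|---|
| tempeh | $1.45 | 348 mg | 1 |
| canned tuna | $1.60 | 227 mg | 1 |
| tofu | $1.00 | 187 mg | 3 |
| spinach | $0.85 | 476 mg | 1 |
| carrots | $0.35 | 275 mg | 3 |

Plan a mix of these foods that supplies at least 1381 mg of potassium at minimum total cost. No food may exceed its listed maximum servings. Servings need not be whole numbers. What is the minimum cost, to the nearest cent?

$2.23

Cost per mg of potassium: carrots $0.0013, spinach $0.0018, tempeh $0.0042, tofu $0.0053, canned tuna $0.0070.
Take 3 servings of carrots: +825.0 mg potassium for $1.05 (total $1.05, still need 556.0 mg).
Take 1 serving of spinach: +476.0 mg potassium for $0.85 (total $1.90, still need 80.0 mg).
Take 0.2299 servings of tempeh: +80.0 mg potassium for $0.33 (total $2.23, still need 0.0 mg).
Filling from the cheapest source first is optimal under one linear minimum: $2.23.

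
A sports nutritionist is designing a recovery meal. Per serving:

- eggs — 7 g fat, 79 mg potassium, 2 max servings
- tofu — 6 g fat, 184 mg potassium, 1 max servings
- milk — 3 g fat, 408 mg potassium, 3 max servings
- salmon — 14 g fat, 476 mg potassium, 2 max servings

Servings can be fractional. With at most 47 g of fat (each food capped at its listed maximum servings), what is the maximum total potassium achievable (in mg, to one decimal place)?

Potassium per g fat: milk 136, salmon 34, tofu 30.67, eggs 11.29.
Take 3 servings of milk: uses 9 g fat, +1224.0 mg potassium (running total 1224.0 mg).
Take 2 servings of salmon: uses 28 g fat, +952.0 mg potassium (running total 2176.0 mg).
Take 1 serving of tofu: uses 6 g fat, +184.0 mg potassium (running total 2360.0 mg).
Take 0.5714 servings of eggs: uses 4 g fat, +45.1 mg potassium (running total 2405.1 mg).
Greedy by best ratio exhausts the fat allowance optimally: 2405.1 mg.

2405.1 mg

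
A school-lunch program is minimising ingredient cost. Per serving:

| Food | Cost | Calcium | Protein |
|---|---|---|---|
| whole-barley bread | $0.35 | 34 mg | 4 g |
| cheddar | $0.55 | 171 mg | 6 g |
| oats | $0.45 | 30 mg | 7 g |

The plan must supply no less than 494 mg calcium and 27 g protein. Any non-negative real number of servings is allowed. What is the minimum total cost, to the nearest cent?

$2.16

whole-barley bread only: max(494/34, 27/4) = 14.53 servings → $5.09.
cheddar only: max(494/171, 27/6) = 4.5 servings → $2.48.
oats only: max(494/30, 27/7) = 16.47 servings → $7.41.
whole-barley bread + cheddar with both tight: 3.444 servings and 2.204 servings → $2.42.
whole-barley bread + oats: the both-tight solution has a negative serving — not a feasible corner.
cheddar + oats with both tight: 2.604 servings and 1.625 servings → $2.16.
The minimum over all feasible corners is $2.16.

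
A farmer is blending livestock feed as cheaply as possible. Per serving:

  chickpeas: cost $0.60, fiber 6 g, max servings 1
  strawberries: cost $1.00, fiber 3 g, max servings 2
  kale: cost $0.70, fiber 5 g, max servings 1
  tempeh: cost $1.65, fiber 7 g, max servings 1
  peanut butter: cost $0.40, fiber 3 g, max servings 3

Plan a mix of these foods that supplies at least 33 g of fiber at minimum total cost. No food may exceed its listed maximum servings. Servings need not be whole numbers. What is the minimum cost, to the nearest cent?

$6.15

Cost per g of fiber: chickpeas $0.1000, peanut butter $0.1333, kale $0.1400, tempeh $0.2357, strawberries $0.3333.
Take 1 serving of chickpeas: +6.0 g fiber for $0.60 (total $0.60, still need 27.0 g).
Take 3 servings of peanut butter: +9.0 g fiber for $1.20 (total $1.80, still need 18.0 g).
Take 1 serving of kale: +5.0 g fiber for $0.70 (total $2.50, still need 13.0 g).
Take 1 serving of tempeh: +7.0 g fiber for $1.65 (total $4.15, still need 6.0 g).
Take 2 servings of strawberries: +6.0 g fiber for $2.00 (total $6.15, still need 0.0 g).
Filling from the cheapest source first is optimal under one linear minimum: $6.15.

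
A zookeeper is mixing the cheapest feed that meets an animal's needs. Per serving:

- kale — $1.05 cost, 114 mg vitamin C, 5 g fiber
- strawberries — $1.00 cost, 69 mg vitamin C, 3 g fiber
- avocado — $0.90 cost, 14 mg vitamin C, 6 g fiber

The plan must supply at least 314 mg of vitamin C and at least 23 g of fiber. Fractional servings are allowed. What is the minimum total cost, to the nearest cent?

kale only: max(314/114, 23/5) = 4.6 servings → $4.83.
strawberries only: max(314/69, 23/3) = 7.667 servings → $7.67.
avocado only: max(314/14, 23/6) = 22.43 servings → $20.19.
kale + strawberries with both targets exact would need a negative amount; discard.
kale + avocado with both tight: 2.544 servings and 1.713 servings → $4.21.
strawberries + avocado with both tight: 4.199 servings and 1.734 servings → $5.76.
Cheapest feasible corner: $4.21.

$4.21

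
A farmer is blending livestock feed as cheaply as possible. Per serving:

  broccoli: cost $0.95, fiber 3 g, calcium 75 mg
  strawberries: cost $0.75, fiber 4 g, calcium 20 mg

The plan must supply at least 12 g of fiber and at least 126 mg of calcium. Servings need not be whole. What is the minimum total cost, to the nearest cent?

$2.68

Check every corner: each single food scaled to meet both minima, and each pair solved so both constraints bind.
broccoli only: max(12/3, 126/75) = 4 servings → $3.80.
strawberries only: max(12/4, 126/20) = 6.3 servings → $4.72.
broccoli + strawberries with both tight: 1.1 servings and 2.175 servings → $2.68.
The minimum over all feasible corners is $2.68.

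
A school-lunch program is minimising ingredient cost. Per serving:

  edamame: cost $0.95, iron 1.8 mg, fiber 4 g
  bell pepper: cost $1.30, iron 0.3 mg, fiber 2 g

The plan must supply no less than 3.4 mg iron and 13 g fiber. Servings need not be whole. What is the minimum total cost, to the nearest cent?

A basic optimal solution has at most two foods positive. Try each food alone and each pair with both targets met exactly.
edamame only: max(3.4/1.8, 13/4) = 3.25 servings → $3.09.
bell pepper only: max(3.4/0.3, 13/2) = 11.33 servings → $14.73.
edamame + bell pepper with both tight: 1.208 servings and 4.083 servings → $6.46.
So the least-cost plan costs $3.09.

$3.09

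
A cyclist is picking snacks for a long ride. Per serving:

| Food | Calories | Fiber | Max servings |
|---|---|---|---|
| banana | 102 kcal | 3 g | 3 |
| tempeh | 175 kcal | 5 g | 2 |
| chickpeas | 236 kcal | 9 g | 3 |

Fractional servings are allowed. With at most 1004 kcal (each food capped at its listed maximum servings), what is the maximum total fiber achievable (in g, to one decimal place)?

Fiber per kcal: chickpeas 0.03814, banana 0.02941, tempeh 0.02857.
Take 3 servings of chickpeas: uses 708 kcal, +27.0 g fiber (running total 27.0 g).
Take 2.902 servings of banana: uses 296 kcal, +8.7 g fiber (running total 35.7 g).
Filling greedily by fiber-per-kcal is optimal for one linear limit, giving 35.7 g.

35.7 g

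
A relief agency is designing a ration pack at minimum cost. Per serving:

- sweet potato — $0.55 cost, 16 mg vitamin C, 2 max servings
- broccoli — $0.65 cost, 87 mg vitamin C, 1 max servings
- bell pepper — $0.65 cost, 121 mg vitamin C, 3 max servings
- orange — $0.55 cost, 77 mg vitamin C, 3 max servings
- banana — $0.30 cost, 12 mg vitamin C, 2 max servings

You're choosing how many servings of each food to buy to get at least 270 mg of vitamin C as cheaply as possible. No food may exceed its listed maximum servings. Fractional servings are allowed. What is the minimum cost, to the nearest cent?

Cost per mg of vitamin C: bell pepper $0.0054, orange $0.0071, broccoli $0.0075, banana $0.0250, sweet potato $0.0344.
Take 2.231 servings of bell pepper: +270.0 mg vitamin C for $1.45 (total $1.45, still need 0.0 mg).
Filling from the cheapest source first is optimal under one linear minimum: $1.45.

$1.45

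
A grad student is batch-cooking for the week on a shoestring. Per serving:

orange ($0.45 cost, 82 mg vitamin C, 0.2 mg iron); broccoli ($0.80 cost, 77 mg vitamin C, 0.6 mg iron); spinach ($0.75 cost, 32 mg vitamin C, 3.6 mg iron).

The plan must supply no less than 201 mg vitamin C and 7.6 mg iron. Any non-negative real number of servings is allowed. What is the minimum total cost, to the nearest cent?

$2.26

Two binding constraints pin down two serving amounts, so the optimal mix uses at most two foods. The candidates are each food alone (scaled to the tighter of vitamin C/iron) and each pair with both constraints tight.
orange only: max(201/82, 7.6/0.2) = 38 servings → $17.10.
broccoli only: max(201/77, 7.6/0.6) = 12.67 servings → $10.13.
spinach only: max(201/32, 7.6/3.6) = 6.281 servings → $4.71.
orange + broccoli with both targets exact would need a negative amount; discard.
orange + spinach with both tight: 1.663 servings and 2.019 servings → $2.26.
broccoli + spinach with both tight: 1.862 servings and 1.801 servings → $2.84.
So the least-cost plan costs $2.26.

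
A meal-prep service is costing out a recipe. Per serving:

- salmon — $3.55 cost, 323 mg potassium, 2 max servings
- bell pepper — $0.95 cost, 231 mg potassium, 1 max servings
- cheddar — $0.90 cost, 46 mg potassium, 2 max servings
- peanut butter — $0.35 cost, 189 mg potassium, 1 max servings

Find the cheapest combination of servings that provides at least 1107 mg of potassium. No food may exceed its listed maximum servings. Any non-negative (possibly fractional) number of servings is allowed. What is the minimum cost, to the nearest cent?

Cost per mg of potassium: peanut butter $0.0019, bell pepper $0.0041, salmon $0.0110, cheddar $0.0196.
Take 1 serving of peanut butter: +189.0 mg potassium for $0.35 (total $0.35, still need 918.0 mg).
Take 1 serving of bell pepper: +231.0 mg potassium for $0.95 (total $1.30, still need 687.0 mg).
Take 2 servings of salmon: +646.0 mg potassium for $7.10 (total $8.40, still need 41.0 mg).
Take 0.8913 servings of cheddar: +41.0 mg potassium for $0.80 (total $9.20, still need 0.0 mg).
Greedy by cheapest-per-mg is optimal for a single linear constraint, so the minimum cost is $9.20.

$9.20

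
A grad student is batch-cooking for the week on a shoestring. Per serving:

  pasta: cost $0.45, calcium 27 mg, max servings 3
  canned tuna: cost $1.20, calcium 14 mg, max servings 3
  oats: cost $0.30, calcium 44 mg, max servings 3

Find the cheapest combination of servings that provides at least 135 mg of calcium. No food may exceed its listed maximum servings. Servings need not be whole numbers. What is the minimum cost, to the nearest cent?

$0.95

Cost per mg of calcium: oats $0.0068, pasta $0.0167, canned tuna $0.0857.
Take 3 servings of oats: +132.0 mg calcium for $0.90 (total $0.90, still need 3.0 mg).
Take 0.1111 servings of pasta: +3.0 mg calcium for $0.05 (total $0.95, still need 0.0 mg).
Greedy by cheapest-per-mg is optimal for a single linear constraint, so the minimum cost is $0.95.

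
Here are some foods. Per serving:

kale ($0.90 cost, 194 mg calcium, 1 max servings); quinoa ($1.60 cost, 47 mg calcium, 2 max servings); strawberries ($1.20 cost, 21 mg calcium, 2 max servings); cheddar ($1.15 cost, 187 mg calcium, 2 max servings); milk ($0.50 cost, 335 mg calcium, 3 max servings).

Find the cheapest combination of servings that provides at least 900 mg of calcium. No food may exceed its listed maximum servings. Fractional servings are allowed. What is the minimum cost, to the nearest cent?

Cost per mg of calcium: milk $0.0015, kale $0.0046, cheddar $0.0061, quinoa $0.0340, strawberries $0.0571.
Take 2.687 servings of milk: +900.0 mg calcium for $1.34 (total $1.34, still need 0.0 mg).
Greedy by cheapest-per-mg is optimal for a single linear constraint, so the minimum cost is $1.34.

$1.34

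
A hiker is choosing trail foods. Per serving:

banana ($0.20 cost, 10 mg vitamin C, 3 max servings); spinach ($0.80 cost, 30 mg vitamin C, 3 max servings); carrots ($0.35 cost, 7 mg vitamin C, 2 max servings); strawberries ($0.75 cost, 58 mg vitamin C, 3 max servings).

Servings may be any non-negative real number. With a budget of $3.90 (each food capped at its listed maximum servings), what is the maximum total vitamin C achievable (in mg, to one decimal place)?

Vitamin C per dollar: strawberries 77.33, banana 50, spinach 37.5, carrots 20.
Take 3 servings of strawberries: spends $2.25, +174.0 mg vitamin C (running total 174.0 mg).
Take 3 servings of banana: spends $0.60, +30.0 mg vitamin C (running total 204.0 mg).
Take 1.312 servings of spinach: spends $1.05, +39.4 mg vitamin C (running total 243.4 mg).
Filling greedily by vitamin C-per-dollar is optimal for one linear limit, giving 243.4 mg.

243.4 mg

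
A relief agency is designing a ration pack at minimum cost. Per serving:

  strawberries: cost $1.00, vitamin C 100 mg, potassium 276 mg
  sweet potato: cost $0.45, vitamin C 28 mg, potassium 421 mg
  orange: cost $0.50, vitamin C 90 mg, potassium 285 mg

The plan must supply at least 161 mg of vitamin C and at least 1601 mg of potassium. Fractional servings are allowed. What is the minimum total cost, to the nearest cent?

With two linear requirements the optimum uses one or two foods; enumerate the corners.
strawberries only: max(161/100, 1601/276) = 5.801 servings → $5.80.
sweet potato only: max(161/28, 1601/421) = 5.75 servings → $2.59.
orange only: max(161/90, 1601/285) = 5.618 servings → $2.81.
strawberries + sweet potato with both tight: 0.6678 servings and 3.365 servings → $2.18.
strawberries + orange: intersection lies outside the first quadrant.
sweet potato + orange with both tight: 3.283 servings and 0.7674 servings → $1.86.
The minimum over all feasible corners is $1.86.

$1.86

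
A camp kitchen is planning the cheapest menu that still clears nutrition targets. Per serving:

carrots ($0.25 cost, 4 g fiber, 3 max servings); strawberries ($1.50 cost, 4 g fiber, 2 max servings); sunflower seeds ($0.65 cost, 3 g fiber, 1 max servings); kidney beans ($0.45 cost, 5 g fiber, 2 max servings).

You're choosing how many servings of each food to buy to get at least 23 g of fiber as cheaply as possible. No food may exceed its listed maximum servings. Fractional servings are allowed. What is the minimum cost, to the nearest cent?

Cost per g of fiber: carrots $0.0625, kidney beans $0.0900, sunflower seeds $0.2167, strawberries $0.3750.
Take 3 servings of carrots: +12.0 g fiber for $0.75 (total $0.75, still need 11.0 g).
Take 2 servings of kidney beans: +10.0 g fiber for $0.90 (total $1.65, still need 1.0 g).
Take 0.3333 servings of sunflower seeds: +1.0 g fiber for $0.22 (total $1.87, still need 0.0 g).
Greedy by cheapest-per-g is optimal for a single linear constraint, so the minimum cost is $1.87.

$1.87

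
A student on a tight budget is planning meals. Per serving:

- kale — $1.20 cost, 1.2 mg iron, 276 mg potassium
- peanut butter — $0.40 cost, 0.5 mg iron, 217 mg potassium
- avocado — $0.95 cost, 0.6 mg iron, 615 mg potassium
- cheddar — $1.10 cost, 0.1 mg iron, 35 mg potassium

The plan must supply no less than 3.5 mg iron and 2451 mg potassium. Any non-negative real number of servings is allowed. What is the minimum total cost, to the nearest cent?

Minimising a linear cost over {iron ≥ 3.5, potassium ≥ 2451, servings ≥ 0} — the optimum is at a vertex, using one or two foods.
kale only: max(3.5/1.2, 2451/276) = 8.88 servings → $10.66.
peanut butter only: max(3.5/0.5, 2451/217) = 11.29 servings → $4.52.
avocado only: max(3.5/0.6, 2451/615) = 5.833 servings → $5.54.
cheddar only: max(3.5/0.1, 2451/35) = 70.03 servings → $77.03.
kale + peanut butter: the both-tight solution has a negative serving — not a feasible corner.
kale + avocado with both tight: 1.191 servings and 3.451 servings → $4.71.
kale + cheddar: the both-tight solution has a negative serving — not a feasible corner.
peanut butter + avocado with both tight: 3.846 servings and 2.628 servings → $4.04.
peanut butter + cheddar: intersection lies outside the first quadrant.
avocado + cheddar with both tight: 3.027 servings and 16.84 servings → $21.40.
Cheapest feasible corner: $4.04.

$4.04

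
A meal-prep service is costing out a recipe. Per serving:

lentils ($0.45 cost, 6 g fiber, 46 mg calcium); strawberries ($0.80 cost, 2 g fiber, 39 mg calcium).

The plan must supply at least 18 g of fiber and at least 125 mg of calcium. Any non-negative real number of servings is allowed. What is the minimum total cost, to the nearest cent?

$1.35

At the optimum either one food covers both requirements or two foods hit both targets exactly; no other combination can be cheaper.
lentils only: max(18/6, 125/46) = 3 servings → $1.35.
strawberries only: max(18/2, 125/39) = 9 servings → $7.20.
lentils + strawberries: the both-tight solution has a negative serving — not a feasible corner.
So the least-cost plan costs $1.35.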